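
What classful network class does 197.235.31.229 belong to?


First octet: 197
Binary: 11000101
110xxxxx -> Class C (192-223)
Class C, default mask 255.255.255.0 (/24)


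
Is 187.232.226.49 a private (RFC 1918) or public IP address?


RFC 1918 private ranges:
  10.0.0.0/8 (10.0.0.0 - 10.255.255.255)
  172.16.0.0/12 (172.16.0.0 - 172.31.255.255)
  192.168.0.0/16 (192.168.0.0 - 192.168.255.255)
Public (not in any RFC 1918 range)


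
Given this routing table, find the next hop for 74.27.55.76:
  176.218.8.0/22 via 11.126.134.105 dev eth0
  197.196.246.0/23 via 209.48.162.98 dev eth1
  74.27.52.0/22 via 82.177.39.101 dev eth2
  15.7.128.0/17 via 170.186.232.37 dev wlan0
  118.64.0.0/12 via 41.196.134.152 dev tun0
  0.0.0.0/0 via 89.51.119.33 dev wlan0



Longest prefix match for 74.27.55.76:
  /22 176.218.8.0: no
  /23 197.196.246.0: no
  /22 74.27.52.0: MATCH
  /17 15.7.128.0: no
  /12 118.64.0.0: no
  /0 0.0.0.0: MATCH
Selected: next-hop 82.177.39.101 via eth2 (matched /22)


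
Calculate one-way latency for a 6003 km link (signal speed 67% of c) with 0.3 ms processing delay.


Speed = 0.67 * 3e5 km/s = 201000 km/s
Propagation delay = 6003 / 201000 = 0.0299 s = 29.8657 ms
Processing delay = 0.3 ms
Total one-way latency = 30.1657 ms


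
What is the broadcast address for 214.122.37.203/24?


Network: 214.122.37.0/24
Host bits = 8
Set all host bits to 1:
Broadcast: 214.122.37.255


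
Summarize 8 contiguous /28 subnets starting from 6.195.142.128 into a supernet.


Original prefix: /28
Number of subnets: 8 = 2^3
New prefix = 28 - 3 = 25
Supernet: 6.195.142.128/25


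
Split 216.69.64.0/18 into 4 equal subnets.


New prefix = 18 + 2 = 20
Each subnet has 4096 addresses
  216.69.64.0/20
  216.69.80.0/20
  216.69.96.0/20
  216.69.112.0/20
Subnets: 216.69.64.0/20, 216.69.80.0/20, 216.69.96.0/20, 216.69.112.0/20


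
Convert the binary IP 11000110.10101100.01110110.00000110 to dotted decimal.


11000110 = 198
10101100 = 172
01110110 = 118
00000110 = 6
IP: 198.172.118.6


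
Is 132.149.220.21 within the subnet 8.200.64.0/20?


Subnet network: 8.200.64.0
Test IP AND mask: 132.149.208.0
No, 132.149.220.21 is not in 8.200.64.0/20


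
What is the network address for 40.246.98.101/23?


IP:   00101000.11110110.01100010.01100101
Mask: 11111111.11111111.11111110.00000000
AND operation:
Net:  00101000.11110110.01100010.00000000
Network: 40.246.98.0/23


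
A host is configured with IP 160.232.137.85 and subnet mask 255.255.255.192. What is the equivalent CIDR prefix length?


Binary: 11111111.11111111.11111111.11000000
Count leading 1s
Prefix: /26


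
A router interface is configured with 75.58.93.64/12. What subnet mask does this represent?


/12 means 12 network bits, 20 host bits
Binary: 11111111111100000000000000000000
Mask: 255.240.0.0


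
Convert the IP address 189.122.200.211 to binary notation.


189 = 10111101
122 = 01111010
200 = 11001000
211 = 11010011
Binary: 10111101.01111010.11001000.11010011


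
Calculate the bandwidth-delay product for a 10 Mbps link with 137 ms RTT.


BDP = bandwidth * RTT
= 10 Mbps * 137 ms
= 10 * 1e6 * 137 / 1000 bits
= 1370000 bits
= 171250 bytes
= 167.2363 KB
BDP = 1370000 bits (171250 bytes)


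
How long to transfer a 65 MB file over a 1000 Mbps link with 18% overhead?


Effective throughput = 1000 * (1 - 18/100) = 820.0 Mbps
File size in Mb = 65 * 8 = 520 Mb
Time = 520 / 820.0
Time = 0.6341 seconds


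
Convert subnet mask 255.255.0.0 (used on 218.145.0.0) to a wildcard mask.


Subnet mask: 255.255.0.0
Wildcard = 255.255.255.255 - subnet mask
255 - 255 = 0
255 - 255 = 0
255 - 0 = 255
255 - 0 = 255
Wildcard: 0.0.255.255


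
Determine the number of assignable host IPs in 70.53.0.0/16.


Host bits = 32 - 16 = 16
Total addresses = 2^16 = 65536
Usable = total - 2 (network and broadcast)
Usable hosts: 65534


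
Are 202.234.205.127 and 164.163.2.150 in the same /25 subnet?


Mask: 255.255.255.128
202.234.205.127 AND mask = 202.234.205.0
164.163.2.150 AND mask = 164.163.2.128
No, different subnets (202.234.205.0 vs 164.163.2.128)


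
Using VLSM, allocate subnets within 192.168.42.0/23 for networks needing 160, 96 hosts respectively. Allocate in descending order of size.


160 hosts -> /24 (254 usable): 192.168.42.0/24
96 hosts -> /25 (126 usable): 192.168.43.0/25
Allocation: 192.168.42.0/24 (160 hosts, 254 usable); 192.168.43.0/25 (96 hosts, 126 usable)


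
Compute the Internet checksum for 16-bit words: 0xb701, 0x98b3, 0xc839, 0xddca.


Sum all words (with carry folding):
+ 0xb701 = 0xb701
+ 0x98b3 = 0x4fb5
+ 0xc839 = 0x17ef
+ 0xddca = 0xf5b9
One's complement: ~0xf5b9
Checksum = 0x0a46


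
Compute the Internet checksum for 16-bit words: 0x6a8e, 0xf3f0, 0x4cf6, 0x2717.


Sum all words (with carry folding):
+ 0x6a8e = 0x6a8e
+ 0xf3f0 = 0x5e7f
+ 0x4cf6 = 0xab75
+ 0x2717 = 0xd28c
One's complement: ~0xd28c
Checksum = 0x2d73


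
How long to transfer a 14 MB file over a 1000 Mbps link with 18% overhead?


Effective throughput = 1000 * (1 - 18/100) = 820.0 Mbps
File size in Mb = 14 * 8 = 112 Mb
Time = 112 / 820.0
Time = 0.1366 seconds


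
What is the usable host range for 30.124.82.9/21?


Network: 30.124.80.0
Broadcast: 30.124.87.255
First usable = network + 1
Last usable = broadcast - 1
Range: 30.124.80.1 to 30.124.87.254


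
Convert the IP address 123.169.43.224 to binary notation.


123 = 01111011
169 = 10101001
43 = 00101011
224 = 11100000
Binary: 01111011.10101001.00101011.11100000


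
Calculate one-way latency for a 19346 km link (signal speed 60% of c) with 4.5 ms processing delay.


Speed = 0.6 * 3e5 km/s = 180000 km/s
Propagation delay = 19346 / 180000 = 0.1075 s = 107.4778 ms
Processing delay = 4.5 ms
Total one-way latency = 111.9778 ms


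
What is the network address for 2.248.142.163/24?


IP:   00000010.11111000.10001110.10100011
Mask: 11111111.11111111.11111111.00000000
AND operation:
Net:  00000010.11111000.10001110.00000000
Network: 2.248.142.0/24


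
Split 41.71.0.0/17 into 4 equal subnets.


New prefix = 17 + 2 = 19
Each subnet has 8192 addresses
  41.71.0.0/19
  41.71.32.0/19
  41.71.64.0/19
  41.71.96.0/19
Subnets: 41.71.0.0/19, 41.71.32.0/19, 41.71.64.0/19, 41.71.96.0/19


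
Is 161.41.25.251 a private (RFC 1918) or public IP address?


RFC 1918 private ranges:
  10.0.0.0/8 (10.0.0.0 - 10.255.255.255)
  172.16.0.0/12 (172.16.0.0 - 172.31.255.255)
  192.168.0.0/16 (192.168.0.0 - 192.168.255.255)
Public (not in any RFC 1918 range)


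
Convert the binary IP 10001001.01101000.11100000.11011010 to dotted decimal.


10001001 = 137
01101000 = 104
11100000 = 224
11011010 = 218
IP: 137.104.224.218


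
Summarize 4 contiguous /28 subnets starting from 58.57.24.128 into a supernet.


Original prefix: /28
Number of subnets: 4 = 2^2
New prefix = 28 - 2 = 26
Supernet: 58.57.24.128/26


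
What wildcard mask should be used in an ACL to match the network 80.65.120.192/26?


Subnet mask: 255.255.255.192
Wildcard = 255.255.255.255 - subnet mask
255 - 255 = 0
255 - 255 = 0
255 - 255 = 0
255 - 192 = 63
Wildcard: 0.0.0.63


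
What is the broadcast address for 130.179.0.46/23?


Network: 130.179.0.0/23
Host bits = 9
Set all host bits to 1:
Broadcast: 130.179.1.255


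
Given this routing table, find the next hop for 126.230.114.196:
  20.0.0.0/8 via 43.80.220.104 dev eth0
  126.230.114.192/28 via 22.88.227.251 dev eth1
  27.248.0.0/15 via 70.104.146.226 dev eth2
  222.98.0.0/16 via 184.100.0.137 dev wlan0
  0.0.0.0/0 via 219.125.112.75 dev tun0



Longest prefix match for 126.230.114.196:
  /8 20.0.0.0: no
  /28 126.230.114.192: MATCH
  /15 27.248.0.0: no
  /16 222.98.0.0: no
  /0 0.0.0.0: MATCH
Selected: next-hop 22.88.227.251 via eth1 (matched /28)


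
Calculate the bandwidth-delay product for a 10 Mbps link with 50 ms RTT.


BDP = bandwidth * RTT
= 10 Mbps * 50 ms
= 10 * 1e6 * 50 / 1000 bits
= 500000 bits
= 62500 bytes
= 61.0352 KB
BDP = 500000 bits (62500 bytes)


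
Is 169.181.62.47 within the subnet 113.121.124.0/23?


Subnet network: 113.121.124.0
Test IP AND mask: 169.181.62.0
No, 169.181.62.47 is not in 113.121.124.0/23


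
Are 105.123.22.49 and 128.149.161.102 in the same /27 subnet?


Mask: 255.255.255.224
105.123.22.49 AND mask = 105.123.22.32
128.149.161.102 AND mask = 128.149.161.96
No, different subnets (105.123.22.32 vs 128.149.161.96)


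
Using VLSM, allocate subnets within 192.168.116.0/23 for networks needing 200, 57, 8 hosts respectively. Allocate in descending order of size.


200 hosts -> /24 (254 usable): 192.168.116.0/24
57 hosts -> /26 (62 usable): 192.168.117.0/26
8 hosts -> /28 (14 usable): 192.168.117.64/28
Allocation: 192.168.116.0/24 (200 hosts, 254 usable); 192.168.117.0/26 (57 hosts, 62 usable); 192.168.117.64/28 (8 hosts, 14 usable)


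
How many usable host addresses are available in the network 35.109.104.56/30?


Host bits = 32 - 30 = 2
Total addresses = 2^2 = 4
Usable = total - 2 (network and broadcast)
Usable hosts: 2


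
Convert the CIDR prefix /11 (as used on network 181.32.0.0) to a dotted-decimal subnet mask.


/11 means 11 network bits, 21 host bits
Binary: 11111111111000000000000000000000
Mask: 255.224.0.0


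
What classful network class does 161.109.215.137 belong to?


First octet: 161
Binary: 10100001
10xxxxxx -> Class B (128-191)
Class B, default mask 255.255.0.0 (/16)


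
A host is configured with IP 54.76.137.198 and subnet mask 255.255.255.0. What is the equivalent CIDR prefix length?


Binary: 11111111.11111111.11111111.00000000
Count leading 1s
Prefix: /24


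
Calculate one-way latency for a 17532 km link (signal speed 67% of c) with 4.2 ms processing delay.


Speed = 0.67 * 3e5 km/s = 201000 km/s
Propagation delay = 17532 / 201000 = 0.0872 s = 87.2239 ms
Processing delay = 4.2 ms
Total one-way latency = 91.4239 ms


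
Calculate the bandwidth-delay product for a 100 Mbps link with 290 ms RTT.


BDP = bandwidth * RTT
= 100 Mbps * 290 ms
= 100 * 1e6 * 290 / 1000 bits
= 29000000 bits
= 3625000 bytes
= 3540.0391 KB
BDP = 29000000 bits (3625000 bytes)


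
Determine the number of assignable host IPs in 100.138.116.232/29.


Host bits = 32 - 29 = 3
Total addresses = 2^3 = 8
Usable = total - 2 (network and broadcast)
Usable hosts: 6


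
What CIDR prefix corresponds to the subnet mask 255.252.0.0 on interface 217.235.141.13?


Binary: 11111111.11111100.00000000.00000000
Count leading 1s
Prefix: /14


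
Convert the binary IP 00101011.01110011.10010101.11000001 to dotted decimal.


00101011 = 43
01110011 = 115
10010101 = 149
11000001 = 193
IP: 43.115.149.193


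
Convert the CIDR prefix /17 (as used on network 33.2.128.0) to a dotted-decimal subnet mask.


/17 means 17 network bits, 15 host bits
Binary: 11111111111111111000000000000000
Mask: 255.255.128.0


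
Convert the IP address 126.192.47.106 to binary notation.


126 = 01111110
192 = 11000000
47 = 00101111
106 = 01101010
Binary: 01111110.11000000.00101111.01101010


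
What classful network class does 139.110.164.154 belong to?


First octet: 139
Binary: 10001011
10xxxxxx -> Class B (128-191)
Class B, default mask 255.255.0.0 (/16)


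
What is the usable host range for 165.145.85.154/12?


Network: 165.144.0.0
Broadcast: 165.159.255.255
First usable = network + 1
Last usable = broadcast - 1
Range: 165.144.0.1 to 165.159.255.254


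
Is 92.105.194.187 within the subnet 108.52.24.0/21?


Subnet network: 108.52.24.0
Test IP AND mask: 92.105.192.0
No, 92.105.194.187 is not in 108.52.24.0/21


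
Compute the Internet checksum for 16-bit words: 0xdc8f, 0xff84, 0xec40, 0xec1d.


Sum all words (with carry folding):
+ 0xdc8f = 0xdc8f
+ 0xff84 = 0xdc14
+ 0xec40 = 0xc855
+ 0xec1d = 0xb473
One's complement: ~0xb473
Checksum = 0x4b8c


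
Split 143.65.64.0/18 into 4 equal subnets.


New prefix = 18 + 2 = 20
Each subnet has 4096 addresses
  143.65.64.0/20
  143.65.80.0/20
  143.65.96.0/20
  143.65.112.0/20
Subnets: 143.65.64.0/20, 143.65.80.0/20, 143.65.96.0/20, 143.65.112.0/20


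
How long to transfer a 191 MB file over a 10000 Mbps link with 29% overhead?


Effective throughput = 10000 * (1 - 29/100) = 7100 Mbps
File size in Mb = 191 * 8 = 1528 Mb
Time = 1528 / 7100
Time = 0.2152 seconds


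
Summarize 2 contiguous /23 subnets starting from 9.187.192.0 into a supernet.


Original prefix: /23
Number of subnets: 2 = 2^1
New prefix = 23 - 1 = 22
Supernet: 9.187.192.0/22


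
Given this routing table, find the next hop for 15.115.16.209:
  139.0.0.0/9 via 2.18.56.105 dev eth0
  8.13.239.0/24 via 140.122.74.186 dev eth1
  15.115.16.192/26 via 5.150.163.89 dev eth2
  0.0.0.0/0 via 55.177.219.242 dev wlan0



Longest prefix match for 15.115.16.209:
  /9 139.0.0.0: no
  /24 8.13.239.0: no
  /26 15.115.16.192: MATCH
  /0 0.0.0.0: MATCH
Selected: next-hop 5.150.163.89 via eth2 (matched /26)


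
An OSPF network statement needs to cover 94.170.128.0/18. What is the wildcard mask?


Subnet mask: 255.255.192.0
Wildcard = 255.255.255.255 - subnet mask
255 - 255 = 0
255 - 255 = 0
255 - 192 = 63
255 - 0 = 255
Wildcard: 0.0.63.255


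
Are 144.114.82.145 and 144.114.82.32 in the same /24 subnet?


Mask: 255.255.255.0
144.114.82.145 AND mask = 144.114.82.0
144.114.82.32 AND mask = 144.114.82.0
Yes, same subnet (144.114.82.0)


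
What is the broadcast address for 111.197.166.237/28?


Network: 111.197.166.224/28
Host bits = 4
Set all host bits to 1:
Broadcast: 111.197.166.239


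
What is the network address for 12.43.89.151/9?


IP:   00001100.00101011.01011001.10010111
Mask: 11111111.10000000.00000000.00000000
AND operation:
Net:  00001100.00000000.00000000.00000000
Network: 12.0.0.0/9


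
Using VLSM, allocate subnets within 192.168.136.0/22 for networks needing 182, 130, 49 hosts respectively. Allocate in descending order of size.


182 hosts -> /24 (254 usable): 192.168.136.0/24
130 hosts -> /24 (254 usable): 192.168.137.0/24
49 hosts -> /26 (62 usable): 192.168.138.0/26
Allocation: 192.168.136.0/24 (182 hosts, 254 usable); 192.168.137.0/24 (130 hosts, 254 usable); 192.168.138.0/26 (49 hosts, 62 usable)


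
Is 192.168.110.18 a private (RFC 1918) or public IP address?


RFC 1918 private ranges:
  10.0.0.0/8 (10.0.0.0 - 10.255.255.255)
  172.16.0.0/12 (172.16.0.0 - 172.31.255.255)
  192.168.0.0/16 (192.168.0.0 - 192.168.255.255)
Private (in 192.168.0.0/16)


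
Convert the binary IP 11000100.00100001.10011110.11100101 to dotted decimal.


11000100 = 196
00100001 = 33
10011110 = 158
11100101 = 229
IP: 196.33.158.229


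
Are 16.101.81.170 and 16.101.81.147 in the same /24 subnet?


Mask: 255.255.255.0
16.101.81.170 AND mask = 16.101.81.0
16.101.81.147 AND mask = 16.101.81.0
Yes, same subnet (16.101.81.0)


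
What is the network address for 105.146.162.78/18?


IP:   01101001.10010010.10100010.01001110
Mask: 11111111.11111111.11000000.00000000
AND operation:
Net:  01101001.10010010.10000000.00000000
Network: 105.146.128.0/18


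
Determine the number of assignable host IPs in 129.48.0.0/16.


Host bits = 32 - 16 = 16
Total addresses = 2^16 = 65536
Usable = total - 2 (network and broadcast)
Usable hosts: 65534


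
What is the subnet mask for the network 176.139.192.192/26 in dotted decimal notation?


/26 means 26 network bits, 6 host bits
Binary: 11111111111111111111111111000000
Mask: 255.255.255.192


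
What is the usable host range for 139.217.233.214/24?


Network: 139.217.233.0
Broadcast: 139.217.233.255
First usable = network + 1
Last usable = broadcast - 1
Range: 139.217.233.1 to 139.217.233.254


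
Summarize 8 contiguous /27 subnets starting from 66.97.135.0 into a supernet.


Original prefix: /27
Number of subnets: 8 = 2^3
New prefix = 27 - 3 = 24
Supernet: 66.97.135.0/24


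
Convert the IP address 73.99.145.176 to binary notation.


73 = 01001001
99 = 01100011
145 = 10010001
176 = 10110000
Binary: 01001001.01100011.10010001.10110000


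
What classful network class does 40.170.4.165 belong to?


First octet: 40
Binary: 00101000
0xxxxxxx -> Class A (1-126)
Class A, default mask 255.0.0.0 (/8)


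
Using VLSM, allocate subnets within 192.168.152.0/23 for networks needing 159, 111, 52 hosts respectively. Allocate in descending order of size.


159 hosts -> /24 (254 usable): 192.168.152.0/24
111 hosts -> /25 (126 usable): 192.168.153.0/25
52 hosts -> /26 (62 usable): 192.168.153.128/26
Allocation: 192.168.152.0/24 (159 hosts, 254 usable); 192.168.153.0/25 (111 hosts, 126 usable); 192.168.153.128/26 (52 hosts, 62 usable)


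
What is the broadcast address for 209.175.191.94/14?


Network: 209.172.0.0/14
Host bits = 18
Set all host bits to 1:
Broadcast: 209.175.255.255


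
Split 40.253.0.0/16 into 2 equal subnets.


New prefix = 16 + 1 = 17
Each subnet has 32768 addresses
  40.253.0.0/17
  40.253.128.0/17
Subnets: 40.253.0.0/17, 40.253.128.0/17


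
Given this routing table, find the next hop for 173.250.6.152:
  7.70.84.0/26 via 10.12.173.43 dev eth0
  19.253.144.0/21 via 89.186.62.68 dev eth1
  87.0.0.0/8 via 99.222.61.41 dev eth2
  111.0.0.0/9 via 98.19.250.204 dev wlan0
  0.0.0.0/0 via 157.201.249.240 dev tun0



Longest prefix match for 173.250.6.152:
  /26 7.70.84.0: no
  /21 19.253.144.0: no
  /8 87.0.0.0: no
  /9 111.0.0.0: no
  /0 0.0.0.0: MATCH
Selected: next-hop 157.201.249.240 via tun0 (matched /0)


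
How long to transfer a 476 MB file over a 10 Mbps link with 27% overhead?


Effective throughput = 10 * (1 - 27/100) = 7.3 Mbps
File size in Mb = 476 * 8 = 3808 Mb
Time = 3808 / 7.3
Time = 521.6438 seconds


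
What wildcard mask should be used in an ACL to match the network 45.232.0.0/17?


Subnet mask: 255.255.128.0
Wildcard = 255.255.255.255 - subnet mask
255 - 255 = 0
255 - 255 = 0
255 - 128 = 127
255 - 0 = 255
Wildcard: 0.0.127.255


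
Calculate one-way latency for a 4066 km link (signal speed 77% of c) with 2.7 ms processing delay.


Speed = 0.77 * 3e5 km/s = 231000 km/s
Propagation delay = 4066 / 231000 = 0.0176 s = 17.6017 ms
Processing delay = 2.7 ms
Total one-way latency = 20.3017 ms


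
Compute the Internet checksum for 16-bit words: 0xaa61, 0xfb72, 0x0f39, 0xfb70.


Sum all words (with carry folding):
+ 0xaa61 = 0xaa61
+ 0xfb72 = 0xa5d4
+ 0x0f39 = 0xb50d
+ 0xfb70 = 0xb07e
One's complement: ~0xb07e
Checksum = 0x4f81


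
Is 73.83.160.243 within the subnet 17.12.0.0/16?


Subnet network: 17.12.0.0
Test IP AND mask: 73.83.0.0
No, 73.83.160.243 is not in 17.12.0.0/16


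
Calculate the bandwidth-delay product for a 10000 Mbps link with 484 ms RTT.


BDP = bandwidth * RTT
= 10000 Mbps * 484 ms
= 10000 * 1e6 * 484 / 1000 bits
= 4840000000 bits
= 605000000 bytes
= 590820.3125 KB
BDP = 4840000000 bits (605000000 bytes)


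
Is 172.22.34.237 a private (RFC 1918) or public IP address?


RFC 1918 private ranges:
  10.0.0.0/8 (10.0.0.0 - 10.255.255.255)
  172.16.0.0/12 (172.16.0.0 - 172.31.255.255)
  192.168.0.0/16 (192.168.0.0 - 192.168.255.255)
Private (in 172.16.0.0/12)


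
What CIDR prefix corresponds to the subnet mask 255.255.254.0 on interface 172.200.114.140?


Binary: 11111111.11111111.11111110.00000000
Count leading 1s
Prefix: /23


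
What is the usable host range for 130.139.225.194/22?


Network: 130.139.224.0
Broadcast: 130.139.227.255
First usable = network + 1
Last usable = broadcast - 1
Range: 130.139.224.1 to 130.139.227.254


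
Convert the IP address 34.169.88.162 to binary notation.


34 = 00100010
169 = 10101001
88 = 01011000
162 = 10100010
Binary: 00100010.10101001.01011000.10100010


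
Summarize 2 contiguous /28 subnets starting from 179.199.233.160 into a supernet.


Original prefix: /28
Number of subnets: 2 = 2^1
New prefix = 28 - 1 = 27
Supernet: 179.199.233.160/27


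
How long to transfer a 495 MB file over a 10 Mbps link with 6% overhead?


Effective throughput = 10 * (1 - 6/100) = 9.4 Mbps
File size in Mb = 495 * 8 = 3960 Mb
Time = 3960 / 9.4
Time = 421.2766 seconds


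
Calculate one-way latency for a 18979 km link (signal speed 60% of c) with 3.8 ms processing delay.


Speed = 0.6 * 3e5 km/s = 180000 km/s
Propagation delay = 18979 / 180000 = 0.1054 s = 105.4389 ms
Processing delay = 3.8 ms
Total one-way latency = 109.2389 ms


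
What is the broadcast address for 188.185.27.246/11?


Network: 188.160.0.0/11
Host bits = 21
Set all host bits to 1:
Broadcast: 188.191.255.255


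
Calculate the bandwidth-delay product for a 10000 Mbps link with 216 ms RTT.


BDP = bandwidth * RTT
= 10000 Mbps * 216 ms
= 10000 * 1e6 * 216 / 1000 bits
= 2160000000 bits
= 270000000 bytes
= 263671.875 KB
BDP = 2160000000 bits (270000000 bytes)


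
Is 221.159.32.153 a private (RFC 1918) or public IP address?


RFC 1918 private ranges:
  10.0.0.0/8 (10.0.0.0 - 10.255.255.255)
  172.16.0.0/12 (172.16.0.0 - 172.31.255.255)
  192.168.0.0/16 (192.168.0.0 - 192.168.255.255)
Public (not in any RFC 1918 range)


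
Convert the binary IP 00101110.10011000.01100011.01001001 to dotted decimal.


00101110 = 46
10011000 = 152
01100011 = 99
01001001 = 73
IP: 46.152.99.73


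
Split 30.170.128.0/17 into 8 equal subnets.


New prefix = 17 + 3 = 20
Each subnet has 4096 addresses
  30.170.128.0/20
  30.170.144.0/20
  30.170.160.0/20
  30.170.176.0/20
  30.170.192.0/20
  30.170.208.0/20
  30.170.224.0/20
  30.170.240.0/20
Subnets: 30.170.128.0/20, 30.170.144.0/20, 30.170.160.0/20, 30.170.176.0/20, 30.170.192.0/20, 30.170.208.0/20, 30.170.224.0/20, 30.170.240.0/20


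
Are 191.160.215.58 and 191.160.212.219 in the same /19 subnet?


Mask: 255.255.224.0
191.160.215.58 AND mask = 191.160.192.0
191.160.212.219 AND mask = 191.160.192.0
Yes, same subnet (191.160.192.0)


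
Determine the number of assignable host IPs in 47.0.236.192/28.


Host bits = 32 - 28 = 4
Total addresses = 2^4 = 16
Usable = total - 2 (network and broadcast)
Usable hosts: 14


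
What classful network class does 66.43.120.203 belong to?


First octet: 66
Binary: 01000010
0xxxxxxx -> Class A (1-126)
Class A, default mask 255.0.0.0 (/8)


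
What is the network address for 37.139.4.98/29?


IP:   00100101.10001011.00000100.01100010
Mask: 11111111.11111111.11111111.11111000
AND operation:
Net:  00100101.10001011.00000100.01100000
Network: 37.139.4.96/29


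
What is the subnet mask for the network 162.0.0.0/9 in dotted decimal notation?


/9 means 9 network bits, 23 host bits
Binary: 11111111100000000000000000000000
Mask: 255.128.0.0


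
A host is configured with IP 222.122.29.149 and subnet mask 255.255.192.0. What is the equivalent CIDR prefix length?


Binary: 11111111.11111111.11000000.00000000
Count leading 1s
Prefix: /18


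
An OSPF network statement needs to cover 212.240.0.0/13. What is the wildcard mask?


Subnet mask: 255.248.0.0
Wildcard = 255.255.255.255 - subnet mask
255 - 255 = 0
255 - 248 = 7
255 - 0 = 255
255 - 0 = 255
Wildcard: 0.7.255.255


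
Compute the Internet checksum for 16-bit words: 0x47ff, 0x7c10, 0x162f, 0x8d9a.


Sum all words (with carry folding):
+ 0x47ff = 0x47ff
+ 0x7c10 = 0xc40f
+ 0x162f = 0xda3e
+ 0x8d9a = 0x67d9
One's complement: ~0x67d9
Checksum = 0x9826


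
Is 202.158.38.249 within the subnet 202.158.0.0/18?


Subnet network: 202.158.0.0
Test IP AND mask: 202.158.0.0
Yes, 202.158.38.249 is in 202.158.0.0/18


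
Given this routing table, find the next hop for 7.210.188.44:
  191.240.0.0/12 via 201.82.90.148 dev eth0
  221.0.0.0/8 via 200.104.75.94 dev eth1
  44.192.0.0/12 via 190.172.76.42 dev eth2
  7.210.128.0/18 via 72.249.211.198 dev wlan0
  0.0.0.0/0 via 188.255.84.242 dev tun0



Longest prefix match for 7.210.188.44:
  /12 191.240.0.0: no
  /8 221.0.0.0: no
  /12 44.192.0.0: no
  /18 7.210.128.0: MATCH
  /0 0.0.0.0: MATCH
Selected: next-hop 72.249.211.198 via wlan0 (matched /18)


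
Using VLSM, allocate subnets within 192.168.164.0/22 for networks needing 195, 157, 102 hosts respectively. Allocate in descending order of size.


195 hosts -> /24 (254 usable): 192.168.164.0/24
157 hosts -> /24 (254 usable): 192.168.165.0/24
102 hosts -> /25 (126 usable): 192.168.166.0/25
Allocation: 192.168.164.0/24 (195 hosts, 254 usable); 192.168.165.0/24 (157 hosts, 254 usable); 192.168.166.0/25 (102 hosts, 126 usable)


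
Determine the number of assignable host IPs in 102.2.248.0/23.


Host bits = 32 - 23 = 9
Total addresses = 2^9 = 512
Usable = total - 2 (network and broadcast)
Usable hosts: 510


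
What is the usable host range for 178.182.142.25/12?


Network: 178.176.0.0
Broadcast: 178.191.255.255
First usable = network + 1
Last usable = broadcast - 1
Range: 178.176.0.1 to 178.191.255.254


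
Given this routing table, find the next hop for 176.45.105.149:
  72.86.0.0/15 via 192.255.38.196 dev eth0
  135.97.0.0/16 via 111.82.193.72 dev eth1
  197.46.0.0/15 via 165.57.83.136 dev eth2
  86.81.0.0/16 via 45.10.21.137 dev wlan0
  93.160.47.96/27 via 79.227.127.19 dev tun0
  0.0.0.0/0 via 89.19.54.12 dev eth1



Longest prefix match for 176.45.105.149:
  /15 72.86.0.0: no
  /16 135.97.0.0: no
  /15 197.46.0.0: no
  /16 86.81.0.0: no
  /27 93.160.47.96: no
  /0 0.0.0.0: MATCH
Selected: next-hop 89.19.54.12 via eth1 (matched /0)


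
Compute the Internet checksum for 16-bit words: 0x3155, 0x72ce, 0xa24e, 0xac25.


Sum all words (with carry folding):
+ 0x3155 = 0x3155
+ 0x72ce = 0xa423
+ 0xa24e = 0x4672
+ 0xac25 = 0xf297
One's complement: ~0xf297
Checksum = 0x0d68


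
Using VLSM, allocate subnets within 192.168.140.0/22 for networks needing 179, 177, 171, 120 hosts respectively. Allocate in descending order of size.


179 hosts -> /24 (254 usable): 192.168.140.0/24
177 hosts -> /24 (254 usable): 192.168.141.0/24
171 hosts -> /24 (254 usable): 192.168.142.0/24
120 hosts -> /25 (126 usable): 192.168.143.0/25
Allocation: 192.168.140.0/24 (179 hosts, 254 usable); 192.168.141.0/24 (177 hosts, 254 usable); 192.168.142.0/24 (171 hosts, 254 usable); 192.168.143.0/25 (120 hosts, 126 usable)


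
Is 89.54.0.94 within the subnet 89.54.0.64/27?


Subnet network: 89.54.0.64
Test IP AND mask: 89.54.0.64
Yes, 89.54.0.94 is in 89.54.0.64/27


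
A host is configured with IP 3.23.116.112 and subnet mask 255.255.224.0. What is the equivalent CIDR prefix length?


Binary: 11111111.11111111.11100000.00000000
Count leading 1s
Prefix: /19


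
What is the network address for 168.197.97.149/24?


IP:   10101000.11000101.01100001.10010101
Mask: 11111111.11111111.11111111.00000000
AND operation:
Net:  10101000.11000101.01100001.00000000
Network: 168.197.97.0/24


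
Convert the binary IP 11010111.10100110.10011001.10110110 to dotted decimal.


11010111 = 215
10100110 = 166
10011001 = 153
10110110 = 182
IP: 215.166.153.182


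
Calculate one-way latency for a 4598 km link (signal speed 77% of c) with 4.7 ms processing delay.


Speed = 0.77 * 3e5 km/s = 231000 km/s
Propagation delay = 4598 / 231000 = 0.0199 s = 19.9048 ms
Processing delay = 4.7 ms
Total one-way latency = 24.6048 ms


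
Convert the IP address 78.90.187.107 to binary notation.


78 = 01001110
90 = 01011010
187 = 10111011
107 = 01101011
Binary: 01001110.01011010.10111011.01101011


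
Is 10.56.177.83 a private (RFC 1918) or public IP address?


RFC 1918 private ranges:
  10.0.0.0/8 (10.0.0.0 - 10.255.255.255)
  172.16.0.0/12 (172.16.0.0 - 172.31.255.255)
  192.168.0.0/16 (192.168.0.0 - 192.168.255.255)
Private (in 10.0.0.0/8)


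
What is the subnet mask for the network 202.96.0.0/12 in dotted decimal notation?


/12 means 12 network bits, 20 host bits
Binary: 11111111111100000000000000000000
Mask: 255.240.0.0


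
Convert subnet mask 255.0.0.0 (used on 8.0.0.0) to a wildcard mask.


Subnet mask: 255.0.0.0
Wildcard = 255.255.255.255 - subnet mask
255 - 255 = 0
255 - 0 = 255
255 - 0 = 255
255 - 0 = 255
Wildcard: 0.255.255.255


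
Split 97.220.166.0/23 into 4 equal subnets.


New prefix = 23 + 2 = 25
Each subnet has 128 addresses
  97.220.166.0/25
  97.220.166.128/25
  97.220.167.0/25
  97.220.167.128/25
Subnets: 97.220.166.0/25, 97.220.166.128/25, 97.220.167.0/25, 97.220.167.128/25


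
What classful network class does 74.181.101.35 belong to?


First octet: 74
Binary: 01001010
0xxxxxxx -> Class A (1-126)
Class A, default mask 255.0.0.0 (/8)


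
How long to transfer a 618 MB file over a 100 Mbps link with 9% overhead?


Effective throughput = 100 * (1 - 9/100) = 91 Mbps
File size in Mb = 618 * 8 = 4944 Mb
Time = 4944 / 91
Time = 54.3297 seconds


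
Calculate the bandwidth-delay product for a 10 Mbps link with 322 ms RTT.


BDP = bandwidth * RTT
= 10 Mbps * 322 ms
= 10 * 1e6 * 322 / 1000 bits
= 3220000 bits
= 402500 bytes
= 393.0664 KB
BDP = 3220000 bits (402500 bytes)


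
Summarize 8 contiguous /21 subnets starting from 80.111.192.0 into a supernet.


Original prefix: /21
Number of subnets: 8 = 2^3
New prefix = 21 - 3 = 18
Supernet: 80.111.192.0/18


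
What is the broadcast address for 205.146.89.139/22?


Network: 205.146.88.0/22
Host bits = 10
Set all host bits to 1:
Broadcast: 205.146.91.255


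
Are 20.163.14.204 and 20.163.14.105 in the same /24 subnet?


Mask: 255.255.255.0
20.163.14.204 AND mask = 20.163.14.0
20.163.14.105 AND mask = 20.163.14.0
Yes, same subnet (20.163.14.0)


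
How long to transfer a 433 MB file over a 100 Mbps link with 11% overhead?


Effective throughput = 100 * (1 - 11/100) = 89 Mbps
File size in Mb = 433 * 8 = 3464 Mb
Time = 3464 / 89
Time = 38.9213 seconds


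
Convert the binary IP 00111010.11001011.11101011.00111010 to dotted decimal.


00111010 = 58
11001011 = 203
11101011 = 235
00111010 = 58
IP: 58.203.235.58


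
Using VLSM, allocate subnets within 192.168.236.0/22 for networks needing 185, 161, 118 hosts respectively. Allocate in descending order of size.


185 hosts -> /24 (254 usable): 192.168.236.0/24
161 hosts -> /24 (254 usable): 192.168.237.0/24
118 hosts -> /25 (126 usable): 192.168.238.0/25
Allocation: 192.168.236.0/24 (185 hosts, 254 usable); 192.168.237.0/24 (161 hosts, 254 usable); 192.168.238.0/25 (118 hosts, 126 usable)


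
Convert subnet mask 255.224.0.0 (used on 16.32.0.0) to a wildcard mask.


Subnet mask: 255.224.0.0
Wildcard = 255.255.255.255 - subnet mask
255 - 255 = 0
255 - 224 = 31
255 - 0 = 255
255 - 0 = 255
Wildcard: 0.31.255.255


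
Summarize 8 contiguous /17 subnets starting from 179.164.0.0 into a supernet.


Original prefix: /17
Number of subnets: 8 = 2^3
New prefix = 17 - 3 = 14
Supernet: 179.164.0.0/14


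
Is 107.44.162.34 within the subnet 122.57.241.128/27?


Subnet network: 122.57.241.128
Test IP AND mask: 107.44.162.32
No, 107.44.162.34 is not in 122.57.241.128/27


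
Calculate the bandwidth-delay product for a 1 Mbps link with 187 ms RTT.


BDP = bandwidth * RTT
= 1 Mbps * 187 ms
= 1 * 1e6 * 187 / 1000 bits
= 187000 bits
= 23375 bytes
= 22.8271 KB
BDP = 187000 bits (23375 bytes)


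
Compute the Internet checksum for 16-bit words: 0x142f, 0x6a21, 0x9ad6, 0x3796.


Sum all words (with carry folding):
+ 0x142f = 0x142f
+ 0x6a21 = 0x7e50
+ 0x9ad6 = 0x1927
+ 0x3796 = 0x50bd
One's complement: ~0x50bd
Checksum = 0xaf42


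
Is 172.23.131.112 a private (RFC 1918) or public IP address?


RFC 1918 private ranges:
  10.0.0.0/8 (10.0.0.0 - 10.255.255.255)
  172.16.0.0/12 (172.16.0.0 - 172.31.255.255)
  192.168.0.0/16 (192.168.0.0 - 192.168.255.255)
Private (in 172.16.0.0/12)


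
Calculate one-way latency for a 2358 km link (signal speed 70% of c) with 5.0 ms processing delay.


Speed = 0.7 * 3e5 km/s = 210000 km/s
Propagation delay = 2358 / 210000 = 0.0112 s = 11.2286 ms
Processing delay = 5.0 ms
Total one-way latency = 16.2286 ms


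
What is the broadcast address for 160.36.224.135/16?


Network: 160.36.0.0/16
Host bits = 16
Set all host bits to 1:
Broadcast: 160.36.255.255


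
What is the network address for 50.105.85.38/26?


IP:   00110010.01101001.01010101.00100110
Mask: 11111111.11111111.11111111.11000000
AND operation:
Net:  00110010.01101001.01010101.00000000
Network: 50.105.85.0/26


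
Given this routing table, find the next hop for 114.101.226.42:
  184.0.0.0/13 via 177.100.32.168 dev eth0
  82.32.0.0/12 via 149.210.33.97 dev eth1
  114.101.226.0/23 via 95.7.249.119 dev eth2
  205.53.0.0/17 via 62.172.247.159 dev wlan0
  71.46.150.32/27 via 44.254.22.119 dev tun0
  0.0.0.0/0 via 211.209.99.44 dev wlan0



Longest prefix match for 114.101.226.42:
  /13 184.0.0.0: no
  /12 82.32.0.0: no
  /23 114.101.226.0: MATCH
  /17 205.53.0.0: no
  /27 71.46.150.32: no
  /0 0.0.0.0: MATCH
Selected: next-hop 95.7.249.119 via eth2 (matched /23)


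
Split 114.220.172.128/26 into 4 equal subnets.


New prefix = 26 + 2 = 28
Each subnet has 16 addresses
  114.220.172.128/28
  114.220.172.144/28
  114.220.172.160/28
  114.220.172.176/28
Subnets: 114.220.172.128/28, 114.220.172.144/28, 114.220.172.160/28, 114.220.172.176/28


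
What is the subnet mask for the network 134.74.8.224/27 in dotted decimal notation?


/27 means 27 network bits, 5 host bits
Binary: 11111111111111111111111111100000
Mask: 255.255.255.224


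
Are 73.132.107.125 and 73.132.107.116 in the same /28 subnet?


Mask: 255.255.255.240
73.132.107.125 AND mask = 73.132.107.112
73.132.107.116 AND mask = 73.132.107.112
Yes, same subnet (73.132.107.112)


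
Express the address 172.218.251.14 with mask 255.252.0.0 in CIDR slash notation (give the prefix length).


Binary: 11111111.11111100.00000000.00000000
Count leading 1s
Prefix: /14


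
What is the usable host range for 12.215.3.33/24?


Network: 12.215.3.0
Broadcast: 12.215.3.255
First usable = network + 1
Last usable = broadcast - 1
Range: 12.215.3.1 to 12.215.3.254


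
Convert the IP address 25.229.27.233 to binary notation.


25 = 00011001
229 = 11100101
27 = 00011011
233 = 11101001
Binary: 00011001.11100101.00011011.11101001


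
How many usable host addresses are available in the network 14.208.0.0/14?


Host bits = 32 - 14 = 18
Total addresses = 2^18 = 262144
Usable = total - 2 (network and broadcast)
Usable hosts: 262142


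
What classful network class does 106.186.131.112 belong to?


First octet: 106
Binary: 01101010
0xxxxxxx -> Class A (1-126)
Class A, default mask 255.0.0.0 (/8)


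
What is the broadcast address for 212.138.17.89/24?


Network: 212.138.17.0/24
Host bits = 8
Set all host bits to 1:
Broadcast: 212.138.17.255


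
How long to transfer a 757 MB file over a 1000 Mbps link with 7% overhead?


Effective throughput = 1000 * (1 - 7/100) = 930.0 Mbps
File size in Mb = 757 * 8 = 6056 Mb
Time = 6056 / 930.0
Time = 6.5118 seconds


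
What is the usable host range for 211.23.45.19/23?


Network: 211.23.44.0
Broadcast: 211.23.45.255
First usable = network + 1
Last usable = broadcast - 1
Range: 211.23.44.1 to 211.23.45.254


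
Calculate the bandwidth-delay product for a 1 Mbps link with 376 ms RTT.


BDP = bandwidth * RTT
= 1 Mbps * 376 ms
= 1 * 1e6 * 376 / 1000 bits
= 376000 bits
= 47000 bytes
= 45.8984 KB
BDP = 376000 bits (47000 bytes)


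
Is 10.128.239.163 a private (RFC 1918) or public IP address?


RFC 1918 private ranges:
  10.0.0.0/8 (10.0.0.0 - 10.255.255.255)
  172.16.0.0/12 (172.16.0.0 - 172.31.255.255)
  192.168.0.0/16 (192.168.0.0 - 192.168.255.255)
Private (in 10.0.0.0/8)


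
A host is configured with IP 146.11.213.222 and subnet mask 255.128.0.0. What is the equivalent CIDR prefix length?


Binary: 11111111.10000000.00000000.00000000
Count leading 1s
Prefix: /9


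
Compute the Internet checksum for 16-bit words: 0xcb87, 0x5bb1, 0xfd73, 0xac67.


Sum all words (with carry folding):
+ 0xcb87 = 0xcb87
+ 0x5bb1 = 0x2739
+ 0xfd73 = 0x24ad
+ 0xac67 = 0xd114
One's complement: ~0xd114
Checksum = 0x2eeb


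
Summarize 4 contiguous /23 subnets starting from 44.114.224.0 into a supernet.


Original prefix: /23
Number of subnets: 4 = 2^2
New prefix = 23 - 2 = 21
Supernet: 44.114.224.0/21


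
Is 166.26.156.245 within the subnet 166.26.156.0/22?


Subnet network: 166.26.156.0
Test IP AND mask: 166.26.156.0
Yes, 166.26.156.245 is in 166.26.156.0/22


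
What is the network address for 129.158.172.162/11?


IP:   10000001.10011110.10101100.10100010
Mask: 11111111.11100000.00000000.00000000
AND operation:
Net:  10000001.10000000.00000000.00000000
Network: 129.128.0.0/11


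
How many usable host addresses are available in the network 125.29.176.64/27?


Host bits = 32 - 27 = 5
Total addresses = 2^5 = 32
Usable = total - 2 (network and broadcast)
Usable hosts: 30


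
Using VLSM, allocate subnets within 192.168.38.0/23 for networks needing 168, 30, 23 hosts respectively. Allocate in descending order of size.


168 hosts -> /24 (254 usable): 192.168.38.0/24
30 hosts -> /27 (30 usable): 192.168.39.0/27
23 hosts -> /27 (30 usable): 192.168.39.32/27
Allocation: 192.168.38.0/24 (168 hosts, 254 usable); 192.168.39.0/27 (30 hosts, 30 usable); 192.168.39.32/27 (23 hosts, 30 usable)


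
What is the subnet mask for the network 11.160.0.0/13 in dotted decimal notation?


/13 means 13 network bits, 19 host bits
Binary: 11111111111110000000000000000000
Mask: 255.248.0.0


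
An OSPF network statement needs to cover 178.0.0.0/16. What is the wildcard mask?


Subnet mask: 255.255.0.0
Wildcard = 255.255.255.255 - subnet mask
255 - 255 = 0
255 - 255 = 0
255 - 0 = 255
255 - 0 = 255
Wildcard: 0.0.255.255


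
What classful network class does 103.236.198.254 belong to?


First octet: 103
Binary: 01100111
0xxxxxxx -> Class A (1-126)
Class A, default mask 255.0.0.0 (/8)


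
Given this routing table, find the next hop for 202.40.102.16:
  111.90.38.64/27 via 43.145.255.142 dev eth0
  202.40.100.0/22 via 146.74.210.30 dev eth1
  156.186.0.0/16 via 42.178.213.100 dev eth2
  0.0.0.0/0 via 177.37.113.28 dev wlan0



Longest prefix match for 202.40.102.16:
  /27 111.90.38.64: no
  /22 202.40.100.0: MATCH
  /16 156.186.0.0: no
  /0 0.0.0.0: MATCH
Selected: next-hop 146.74.210.30 via eth1 (matched /22)


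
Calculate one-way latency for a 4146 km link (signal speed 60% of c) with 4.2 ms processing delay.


Speed = 0.6 * 3e5 km/s = 180000 km/s
Propagation delay = 4146 / 180000 = 0.023 s = 23.0333 ms
Processing delay = 4.2 ms
Total one-way latency = 27.2333 ms


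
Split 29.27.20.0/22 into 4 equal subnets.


New prefix = 22 + 2 = 24
Each subnet has 256 addresses
  29.27.20.0/24
  29.27.21.0/24
  29.27.22.0/24
  29.27.23.0/24
Subnets: 29.27.20.0/24, 29.27.21.0/24, 29.27.22.0/24, 29.27.23.0/24


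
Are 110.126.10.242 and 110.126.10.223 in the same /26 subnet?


Mask: 255.255.255.192
110.126.10.242 AND mask = 110.126.10.192
110.126.10.223 AND mask = 110.126.10.192
Yes, same subnet (110.126.10.192)


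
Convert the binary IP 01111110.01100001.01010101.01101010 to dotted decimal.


01111110 = 126
01100001 = 97
01010101 = 85
01101010 = 106
IP: 126.97.85.106


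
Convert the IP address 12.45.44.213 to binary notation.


12 = 00001100
45 = 00101101
44 = 00101100
213 = 11010101
Binary: 00001100.00101101.00101100.11010101


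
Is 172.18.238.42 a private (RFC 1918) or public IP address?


RFC 1918 private ranges:
  10.0.0.0/8 (10.0.0.0 - 10.255.255.255)
  172.16.0.0/12 (172.16.0.0 - 172.31.255.255)
  192.168.0.0/16 (192.168.0.0 - 192.168.255.255)
Private (in 172.16.0.0/12)


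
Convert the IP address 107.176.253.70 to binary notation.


107 = 01101011
176 = 10110000
253 = 11111101
70 = 01000110
Binary: 01101011.10110000.11111101.01000110


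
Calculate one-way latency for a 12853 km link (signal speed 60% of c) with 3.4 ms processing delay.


Speed = 0.6 * 3e5 km/s = 180000 km/s
Propagation delay = 12853 / 180000 = 0.0714 s = 71.4056 ms
Processing delay = 3.4 ms
Total one-way latency = 74.8056 ms
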